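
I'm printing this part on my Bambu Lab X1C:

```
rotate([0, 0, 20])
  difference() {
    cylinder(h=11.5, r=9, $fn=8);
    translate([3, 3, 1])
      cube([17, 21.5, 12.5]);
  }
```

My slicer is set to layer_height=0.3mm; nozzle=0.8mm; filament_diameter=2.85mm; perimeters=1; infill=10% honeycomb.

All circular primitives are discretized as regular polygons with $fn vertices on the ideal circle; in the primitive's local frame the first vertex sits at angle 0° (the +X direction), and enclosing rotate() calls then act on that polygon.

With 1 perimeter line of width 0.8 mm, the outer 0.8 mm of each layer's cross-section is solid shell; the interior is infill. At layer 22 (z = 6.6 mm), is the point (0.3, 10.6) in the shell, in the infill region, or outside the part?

outside

At z = 6.6 mm: the r=9 cylinder contributes a regular 8-gon of circumradius 9; the cube at (3, 3) is present — its section is the full 17×21.5 rectangle; Subtracting the remaining from the first: starting from the r=9 cylinder, the 17×21.5 cube at (3, 3) partially overlaps it — only the 16.00 mm² overlap (of its 365.50 mm²) is removed, clipping the outline — 1 connected region; (rotated 20° about Z; rotation is an isometry so areas/perimeters/island counts are preserved). Overall, the cross-section is a single solid region. Undo the 20° rotation: the query point maps to (3.907, 9.858) in the un-rotated model frame. The nearest boundary edge runs (0.00, 9.00)→(3.00, 7.76); distance from the point to it = 2.29 mm. The point is not inside any of the regions above, so it lies outside the cross-section (2.29 mm from the nearest boundary).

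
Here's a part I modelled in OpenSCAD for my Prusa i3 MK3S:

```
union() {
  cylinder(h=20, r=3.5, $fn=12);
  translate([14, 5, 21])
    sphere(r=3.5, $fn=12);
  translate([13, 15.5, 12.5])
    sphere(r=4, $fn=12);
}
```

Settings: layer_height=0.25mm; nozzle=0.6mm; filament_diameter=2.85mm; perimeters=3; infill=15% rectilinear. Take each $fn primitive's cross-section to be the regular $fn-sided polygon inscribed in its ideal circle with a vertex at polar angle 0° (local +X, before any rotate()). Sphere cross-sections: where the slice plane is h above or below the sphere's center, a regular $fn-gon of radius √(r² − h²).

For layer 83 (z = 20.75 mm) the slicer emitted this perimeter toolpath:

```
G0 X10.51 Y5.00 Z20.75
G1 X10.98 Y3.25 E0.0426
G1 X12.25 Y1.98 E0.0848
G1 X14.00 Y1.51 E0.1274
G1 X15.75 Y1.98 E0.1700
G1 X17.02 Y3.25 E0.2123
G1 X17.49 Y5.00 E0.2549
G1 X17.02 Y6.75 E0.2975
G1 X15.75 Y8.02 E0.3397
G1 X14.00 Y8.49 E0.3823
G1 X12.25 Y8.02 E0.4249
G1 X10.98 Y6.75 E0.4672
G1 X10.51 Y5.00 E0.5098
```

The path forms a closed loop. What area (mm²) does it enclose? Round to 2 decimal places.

Apply the shoelace formula to the sequence of (X, Y) vertices; enclosed area = 36.55 mm².

36.55 mm²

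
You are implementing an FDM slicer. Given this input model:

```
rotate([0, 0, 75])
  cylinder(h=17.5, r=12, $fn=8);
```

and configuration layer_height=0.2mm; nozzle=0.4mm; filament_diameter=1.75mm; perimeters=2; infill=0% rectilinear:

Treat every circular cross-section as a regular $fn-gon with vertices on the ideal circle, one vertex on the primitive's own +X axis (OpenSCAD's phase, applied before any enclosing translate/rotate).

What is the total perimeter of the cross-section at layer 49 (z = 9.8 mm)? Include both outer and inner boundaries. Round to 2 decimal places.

At z = 9.8 mm: the r=12 cylinder gives a regular 8-gon of circumradius 12 (constant along its height) (perimeter = 2·8·12.000·sin(180°/8) = 73.48 mm); (rotated 75° about Z; rotation is an isometry so areas/perimeters/island counts are preserved). Overall, the cross-section is a single solid region. Total boundary length (outer) = 73.48 mm.

73.48 mm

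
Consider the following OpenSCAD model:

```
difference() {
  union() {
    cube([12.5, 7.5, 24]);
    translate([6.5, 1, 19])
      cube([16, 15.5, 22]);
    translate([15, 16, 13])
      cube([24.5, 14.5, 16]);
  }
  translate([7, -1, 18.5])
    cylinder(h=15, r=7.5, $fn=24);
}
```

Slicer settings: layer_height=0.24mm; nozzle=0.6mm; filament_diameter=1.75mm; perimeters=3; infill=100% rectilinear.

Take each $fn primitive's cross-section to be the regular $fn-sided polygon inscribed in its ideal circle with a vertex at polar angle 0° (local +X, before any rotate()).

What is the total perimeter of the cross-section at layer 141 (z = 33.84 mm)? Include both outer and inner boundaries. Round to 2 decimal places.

At z = 33.84 mm: the cube is not intersected at this z (z outside [0, 24]); the 16×15.5 cube at (6.5, 1) contributes its full rectangle (perimeter 63.00 mm); the cube at (15, 16) does not reach this height (z outside [13, 29]); Taking the union: only the 16×15.5 cube at (6.5, 1) is present, so the union is just that shape — boundary = 63.00 mm; the cylinder at (7, -1) is absent (z outside [18.5, 33.5]); After the difference (first − rest): none of the subtracted shapes is present at this height, so the result so far is unchanged — boundary = 63.00 mm. Overall, the cross-section is a single solid region. Total boundary length (outer) = 63.00 mm.

63.00 mm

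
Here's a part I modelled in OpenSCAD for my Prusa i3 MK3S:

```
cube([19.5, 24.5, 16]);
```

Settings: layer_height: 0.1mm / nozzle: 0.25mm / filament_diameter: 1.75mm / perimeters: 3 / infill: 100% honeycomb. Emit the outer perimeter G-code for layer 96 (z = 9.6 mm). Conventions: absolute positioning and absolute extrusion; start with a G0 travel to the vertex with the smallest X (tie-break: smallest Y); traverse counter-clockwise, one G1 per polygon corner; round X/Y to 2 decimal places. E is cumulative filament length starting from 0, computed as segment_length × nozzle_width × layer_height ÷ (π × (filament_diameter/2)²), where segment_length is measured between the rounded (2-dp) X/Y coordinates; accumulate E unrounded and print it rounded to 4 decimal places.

At z = 9.6 mm: the cube (footprint 19.5×24.5) is included at this height. The outline is a single polygon with 4 vertices. Extrusion per mm of travel: 0.25 × 0.1 / (π × 0.875²) = 0.010394. Accumulating E over each segment gives final E = 0.9147.

G0 X0.00 Y0.00 Z9.60
G1 X19.50 Y0.00 E0.2027
G1 X19.50 Y24.50 E0.4573
G1 X0.00 Y24.50 E0.6600
G1 X0.00 Y0.00 E0.9147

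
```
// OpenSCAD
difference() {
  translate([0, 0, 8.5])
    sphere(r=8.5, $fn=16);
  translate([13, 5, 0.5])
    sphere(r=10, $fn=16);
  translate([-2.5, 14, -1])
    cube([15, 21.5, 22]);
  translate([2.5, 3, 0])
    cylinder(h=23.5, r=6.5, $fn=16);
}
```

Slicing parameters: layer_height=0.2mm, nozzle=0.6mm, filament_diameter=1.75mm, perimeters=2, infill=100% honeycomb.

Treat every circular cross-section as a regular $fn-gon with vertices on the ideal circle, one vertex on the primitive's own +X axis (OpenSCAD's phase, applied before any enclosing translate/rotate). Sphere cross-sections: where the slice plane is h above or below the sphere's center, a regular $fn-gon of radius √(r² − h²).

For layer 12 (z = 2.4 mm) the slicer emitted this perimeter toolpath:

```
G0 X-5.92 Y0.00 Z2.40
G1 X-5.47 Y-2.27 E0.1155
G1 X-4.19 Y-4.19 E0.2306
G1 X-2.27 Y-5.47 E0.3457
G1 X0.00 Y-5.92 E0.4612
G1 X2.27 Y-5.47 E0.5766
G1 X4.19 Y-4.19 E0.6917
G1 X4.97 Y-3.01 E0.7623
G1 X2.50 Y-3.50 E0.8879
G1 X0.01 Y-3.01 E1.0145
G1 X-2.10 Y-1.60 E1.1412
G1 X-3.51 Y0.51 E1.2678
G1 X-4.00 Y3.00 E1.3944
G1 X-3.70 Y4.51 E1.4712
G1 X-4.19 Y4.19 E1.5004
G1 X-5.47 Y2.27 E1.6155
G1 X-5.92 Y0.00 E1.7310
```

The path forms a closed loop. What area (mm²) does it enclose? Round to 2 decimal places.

36.59 mm²

Apply the shoelace formula to the sequence of (X, Y) vertices; enclosed area = 36.59 mm².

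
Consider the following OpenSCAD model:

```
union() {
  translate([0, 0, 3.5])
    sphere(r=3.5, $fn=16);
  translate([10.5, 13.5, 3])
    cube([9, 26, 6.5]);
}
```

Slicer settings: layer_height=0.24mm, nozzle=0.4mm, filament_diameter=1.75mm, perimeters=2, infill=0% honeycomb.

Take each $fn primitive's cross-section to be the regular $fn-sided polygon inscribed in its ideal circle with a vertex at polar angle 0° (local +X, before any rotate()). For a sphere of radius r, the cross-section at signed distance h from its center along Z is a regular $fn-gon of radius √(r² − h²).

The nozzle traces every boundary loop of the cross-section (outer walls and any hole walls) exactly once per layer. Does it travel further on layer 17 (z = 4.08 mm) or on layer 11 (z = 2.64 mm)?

Layer 17 (z = 4.08): the sphere: section is a regular 16-gon, circumradius = √(r²−h²) = √(3.5²−0.58²) = 3.452 (perimeter = 2·16·3.452·sin(180°/16) = 21.55 mm); the cube at (10.5, 13.5) (footprint 9×26) is included at this height (perimeter 70.00 mm); Merging all regions: the 2 present regions are separate (no shared area or edge), so areas and boundary lengths simply add and each stays a separate island — boundary = 91.55 mm. So its perimeter = 91.55 mm. Layer 11 (z = 2.64): the r=3.5 sphere slices to a regular 16-gon of circumradius 3.393 (√(r²−h²) with h=0.86 from center) (perimeter = 2·16·3.393·sin(180°/16) = 21.18 mm); the cube at (10.5, 13.5) is absent (z outside [3, 9.5]); Combining (union): only the r=3.5 sphere is present, so the union is just that shape — boundary = 21.18 mm. So its perimeter = 21.18 mm. Layer 17 is larger (91.55 vs 21.18 mm).

layer 17 (z = 4.08 mm)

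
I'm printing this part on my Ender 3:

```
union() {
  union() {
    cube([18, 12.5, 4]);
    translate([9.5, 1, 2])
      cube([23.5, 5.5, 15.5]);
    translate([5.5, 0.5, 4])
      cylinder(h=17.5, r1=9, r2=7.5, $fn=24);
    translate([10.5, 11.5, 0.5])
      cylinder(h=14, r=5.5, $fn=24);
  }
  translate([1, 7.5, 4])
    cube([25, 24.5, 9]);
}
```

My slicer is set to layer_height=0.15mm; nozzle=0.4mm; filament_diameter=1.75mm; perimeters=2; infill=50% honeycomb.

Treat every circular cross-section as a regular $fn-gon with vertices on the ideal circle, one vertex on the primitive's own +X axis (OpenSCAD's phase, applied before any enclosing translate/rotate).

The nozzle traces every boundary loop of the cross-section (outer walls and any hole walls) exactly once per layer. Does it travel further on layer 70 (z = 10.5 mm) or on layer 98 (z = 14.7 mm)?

layer 70 (z = 10.5 mm)

Layer 70 (z = 10.5): the cube is absent (z outside [0, 4]); the cube at (9.5, 1) is present — its section is the full 23.5×5.5 rectangle (perimeter 58.00 mm); the cone at (5.5, 0.5) (r1=9→r2=7.5) has section circumradius 8.443 here — a regular 24-gon (perimeter = 2·24·8.443·sin(180°/24) = 52.90 mm); the cylinder at (10.5, 11.5): section is a regular 24-gon, circumradius r=5.5 (perimeter = 2·24·5.500·sin(180°/24) = 34.46 mm); Merging all regions: the regions partially overlap (shared area 27.66 mm²), so the edge portions inside another operand are dropped and the merged outline is re-measured after clipping — boundary = 111.57 mm; the cube at (1, 7.5) is present — its section is the full 25×24.5 rectangle (perimeter 99.00 mm); Combining (union): the regions partially overlap (shared area 91.76 mm²), so the edge portions inside another operand are dropped and the merged outline is re-measured after clipping — boundary = 167.89 mm. So its perimeter = 167.89 mm. Layer 98 (z = 14.7): the cube does not reach this height (z outside [0, 4]); the cube at (9.5, 1) is present — its section is the full 23.5×5.5 rectangle (perimeter 58.00 mm); the cone at (5.5, 0.5): at t=0.611 of its height the radius interpolates to r₁+(r₂−r₁)t = 8.083, giving a regular 24-gon of that circumradius (perimeter = 2·24·8.083·sin(180°/24) = 50.64 mm); the cylinder at (10.5, 11.5) is absent (z outside [0.5, 14.5]); Taking the union: the regions partially overlap (shared area 17.25 mm²), so the edge portions inside another operand are dropped and the merged outline is re-measured after clipping — boundary = 91.49 mm; the cube at (1, 7.5) is absent (z outside [4, 13]); Merging all regions: only that combined region is present, so the union is just that shape — boundary = 91.49 mm. So its perimeter = 91.49 mm. Layer 70 is larger (167.89 vs 91.49 mm).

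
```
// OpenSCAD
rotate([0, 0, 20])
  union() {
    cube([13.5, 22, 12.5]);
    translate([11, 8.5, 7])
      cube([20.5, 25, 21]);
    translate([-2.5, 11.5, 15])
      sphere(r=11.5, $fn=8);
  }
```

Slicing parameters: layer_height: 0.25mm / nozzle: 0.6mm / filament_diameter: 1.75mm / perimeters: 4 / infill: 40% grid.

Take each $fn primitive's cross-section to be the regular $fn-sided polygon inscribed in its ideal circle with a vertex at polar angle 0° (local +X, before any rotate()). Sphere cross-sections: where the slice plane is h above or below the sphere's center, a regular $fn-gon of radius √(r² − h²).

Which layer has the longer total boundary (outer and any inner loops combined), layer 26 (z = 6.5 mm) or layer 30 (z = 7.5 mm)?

Layer 26 (z = 6.5): the cube is present — its section is the full 13.5×22 rectangle (perimeter 71.00 mm); the cube at (11, 8.5) does not reach this height (z outside [7, 28]); the r=11.5 sphere at (-2.5, 11.5) contributes a regular 8-gon of circumradius √(11.5²−8.5²) = 7.746 (perimeter = 2·8·7.746·sin(180°/8) = 47.43 mm); Taking the union: the regions partially overlap (shared area 48.71 mm²), so the edge portions inside another operand are dropped and the merged outline is re-measured after clipping — boundary = 86.71 mm; (rotated 20° about Z; rotation is an isometry so areas/perimeters/island counts are preserved). So its perimeter = 86.71 mm. Layer 30 (z = 7.5): the cube is present — its section is the full 13.5×22 rectangle (perimeter 71.00 mm); the cube at (11, 8.5) is present — its section is the full 20.5×25 rectangle (perimeter 91.00 mm); the sphere at (-2.5, 11.5): section is a regular 8-gon, circumradius = √(r²−h²) = √(11.5²−7.5²) = 8.718 (perimeter = 2·8·8.718·sin(180°/8) = 53.38 mm); Taking the union: the regions partially overlap (shared area 100.23 mm²), so the edge portions inside another operand are dropped and the merged outline is re-measured after clipping — boundary = 146.74 mm; (whole slice rotated 20° about Z — lengths, areas and connectivity unchanged). So its perimeter = 146.74 mm. Layer 30 is larger (146.74 vs 86.71 mm).

layer 30 (z = 7.5 mm)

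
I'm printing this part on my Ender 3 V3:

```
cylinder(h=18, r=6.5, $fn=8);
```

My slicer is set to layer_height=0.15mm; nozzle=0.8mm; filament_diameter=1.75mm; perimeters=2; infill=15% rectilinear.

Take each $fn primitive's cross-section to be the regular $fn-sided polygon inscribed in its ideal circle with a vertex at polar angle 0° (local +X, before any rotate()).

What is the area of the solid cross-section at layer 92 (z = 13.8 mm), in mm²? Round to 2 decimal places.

119.50 mm²

At z = 13.8 mm: the r=6.5 cylinder gives a regular 8-gon of circumradius 6.5 (constant along its height) (area = (8/2)·6.500²·sin(360°/8) = 119.50 mm²). Overall, the cross-section is a single solid region. Net area = 119.50 mm².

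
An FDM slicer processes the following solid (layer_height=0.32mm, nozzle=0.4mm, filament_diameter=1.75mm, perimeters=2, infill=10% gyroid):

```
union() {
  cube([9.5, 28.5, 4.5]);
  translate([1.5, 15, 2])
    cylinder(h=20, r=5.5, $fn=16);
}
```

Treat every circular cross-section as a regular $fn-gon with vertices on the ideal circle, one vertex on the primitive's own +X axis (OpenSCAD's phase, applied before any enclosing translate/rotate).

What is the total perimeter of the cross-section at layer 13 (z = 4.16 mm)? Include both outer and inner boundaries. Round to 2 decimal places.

79.71 mm

At z = 4.16 mm: the 9.5×28.5 cube contributes its full rectangle (perimeter 76.00 mm); the cylinder at (1.5, 15): section is a regular 16-gon, circumradius r=5.5 (perimeter = 2·16·5.500·sin(180°/16) = 34.34 mm); Taking the union: the regions partially overlap (shared area 62.36 mm²), so the edge portions inside another operand are dropped and the merged outline is re-measured after clipping — boundary = 79.71 mm. Overall, the cross-section is a single solid region. Total boundary length (outer) = 79.71 mm.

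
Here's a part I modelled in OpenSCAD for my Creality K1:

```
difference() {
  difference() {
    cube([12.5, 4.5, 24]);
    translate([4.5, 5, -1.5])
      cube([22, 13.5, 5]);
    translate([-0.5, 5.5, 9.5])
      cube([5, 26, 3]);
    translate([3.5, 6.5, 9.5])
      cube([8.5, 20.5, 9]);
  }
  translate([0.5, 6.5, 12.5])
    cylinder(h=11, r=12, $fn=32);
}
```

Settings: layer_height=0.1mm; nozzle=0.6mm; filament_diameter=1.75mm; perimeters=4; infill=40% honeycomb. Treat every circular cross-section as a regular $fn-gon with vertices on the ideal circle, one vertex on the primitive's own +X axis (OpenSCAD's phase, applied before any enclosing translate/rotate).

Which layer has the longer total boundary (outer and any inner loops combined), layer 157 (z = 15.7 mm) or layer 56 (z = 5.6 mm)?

layer 56 (z = 5.6 mm)

Layer 157 (z = 15.7): the cube is present — its section is the full 12.5×4.5 rectangle (perimeter 34.00 mm); the cube at (4.5, 5) is not intersected at this z (z outside [-1.5, 3.5]); the cube at (-0.5, 5.5) does not reach this height (z outside [9.5, 12.5]); the cube at (3.5, 6.5) is present — its section is the full 8.5×20.5 rectangle (perimeter 58.00 mm); Taking the first minus the rest: starting from the 12.5×4.5 cube, the 8.5×20.5 cube at (3.5, 6.5) misses the remaining region (no effect) — boundary = 34.00 mm; the r=12 cylinder at (0.5, 6.5) gives a regular 32-gon of circumradius 12 (constant along its height) (perimeter = 2·32·12.000·sin(180°/32) = 75.28 mm); Taking the first minus the rest: starting from that combined region, the r=12 cylinder at (0.5, 6.5) partially overlaps it — only the 52.17 mm² overlap (of its 449.49 mm²) is removed, clipping the outline — boundary = 11.49 mm. So its perimeter = 11.49 mm. Layer 56 (z = 5.6): the cube is present — its section is the full 12.5×4.5 rectangle (perimeter 34.00 mm); the cube at (4.5, 5) is absent (z outside [-1.5, 3.5]); the cube at (-0.5, 5.5) is absent (z outside [9.5, 12.5]); the cube at (3.5, 6.5) is absent (z outside [9.5, 18.5]); After the difference (first − rest): none of the subtracted shapes is present at this height, so the 12.5×4.5 cube is unchanged — boundary = 34.00 mm; the cylinder at (0.5, 6.5) does not reach this height (z outside [12.5, 23.5]); Subtracting the remaining from the first: none of the subtracted shapes is present at this height, so the result so far is unchanged — boundary = 34.00 mm. So its perimeter = 34.00 mm. Layer 56 is larger (34.00 vs 11.49 mm).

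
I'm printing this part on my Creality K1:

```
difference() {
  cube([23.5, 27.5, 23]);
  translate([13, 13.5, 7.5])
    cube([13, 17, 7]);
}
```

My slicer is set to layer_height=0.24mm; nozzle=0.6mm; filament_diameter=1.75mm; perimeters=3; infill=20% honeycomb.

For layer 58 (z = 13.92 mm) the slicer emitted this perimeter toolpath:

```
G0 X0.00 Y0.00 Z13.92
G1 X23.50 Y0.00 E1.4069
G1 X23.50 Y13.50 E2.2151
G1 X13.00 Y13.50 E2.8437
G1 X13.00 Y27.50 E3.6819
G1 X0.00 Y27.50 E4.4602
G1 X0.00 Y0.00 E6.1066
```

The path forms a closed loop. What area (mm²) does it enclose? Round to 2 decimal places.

499.25 mm²

Apply the shoelace formula to the sequence of (X, Y) vertices; enclosed area = 499.25 mm².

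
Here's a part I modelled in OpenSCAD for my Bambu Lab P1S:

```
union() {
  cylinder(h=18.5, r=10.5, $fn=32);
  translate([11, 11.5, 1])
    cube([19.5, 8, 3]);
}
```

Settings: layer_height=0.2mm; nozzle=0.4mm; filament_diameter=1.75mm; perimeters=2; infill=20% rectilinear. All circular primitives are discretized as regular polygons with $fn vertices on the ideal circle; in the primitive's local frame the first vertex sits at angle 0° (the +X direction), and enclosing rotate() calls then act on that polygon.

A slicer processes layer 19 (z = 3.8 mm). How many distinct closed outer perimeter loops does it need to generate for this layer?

2

At z = 3.8 mm: the r=10.5 cylinder gives a regular 32-gon of circumradius 10.5 (constant along its height); the cube at (11, 11.5) is present — its section is the full 19.5×8 rectangle; Merging all regions: the 2 present regions are separate (no shared area or edge), so areas and boundary lengths simply add and each stays a separate island — 2 connected regions. The result has 2 disconnected regions.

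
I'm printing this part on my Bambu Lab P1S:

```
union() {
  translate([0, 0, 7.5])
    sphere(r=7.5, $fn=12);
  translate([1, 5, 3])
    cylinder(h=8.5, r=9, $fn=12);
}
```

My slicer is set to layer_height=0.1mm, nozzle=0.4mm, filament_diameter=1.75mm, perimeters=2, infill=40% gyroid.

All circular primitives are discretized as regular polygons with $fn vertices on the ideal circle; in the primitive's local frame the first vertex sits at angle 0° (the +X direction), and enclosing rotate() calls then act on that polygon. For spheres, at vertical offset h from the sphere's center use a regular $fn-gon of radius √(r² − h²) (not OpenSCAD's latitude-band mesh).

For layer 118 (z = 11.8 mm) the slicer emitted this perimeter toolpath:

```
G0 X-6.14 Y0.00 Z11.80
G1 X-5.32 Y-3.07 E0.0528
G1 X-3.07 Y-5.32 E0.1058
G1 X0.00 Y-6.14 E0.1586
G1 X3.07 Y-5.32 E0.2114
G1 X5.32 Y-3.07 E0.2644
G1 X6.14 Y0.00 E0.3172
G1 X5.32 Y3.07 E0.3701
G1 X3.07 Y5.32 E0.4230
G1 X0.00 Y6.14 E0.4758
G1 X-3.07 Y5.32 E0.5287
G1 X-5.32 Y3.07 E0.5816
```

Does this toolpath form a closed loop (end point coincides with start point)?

Start point (G0): (-6.14, 0.00). End point (last G1): the path does not return to the start — open.

no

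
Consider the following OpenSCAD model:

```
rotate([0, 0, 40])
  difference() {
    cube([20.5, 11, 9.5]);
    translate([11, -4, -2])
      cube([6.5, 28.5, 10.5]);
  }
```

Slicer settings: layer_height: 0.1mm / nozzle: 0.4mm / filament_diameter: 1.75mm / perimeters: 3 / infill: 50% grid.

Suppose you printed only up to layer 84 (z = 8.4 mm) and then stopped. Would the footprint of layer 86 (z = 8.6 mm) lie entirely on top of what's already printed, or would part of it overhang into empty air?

Compare the two slices. At z = 8.4: the cube (footprint 20.5×11) is included at this height (area 225.50 mm²); the cube at (11, -4) is present — its section is the full 6.5×28.5 rectangle (area 185.25 mm²); Subtracting the remaining from the first: starting from the 20.5×11 cube (225.50 mm²), the 6.5×28.5 cube at (11, -4) partially overlaps it — only the 71.50 mm² overlap (of its 185.25 mm²) is removed, clipping the outline — area = 154.00 mm²; (whole slice rotated 40° about Z — lengths, areas and connectivity unchanged). At z = 8.6: the 20.5×11 cube contributes its full rectangle (area 225.50 mm²); the cube at (11, -4) is absent (z outside [-2, 8.5]); Subtracting the remaining from the first: none of the subtracted shapes is present at this height, so the 20.5×11 cube is unchanged — area = 225.50 mm²; (rotated 40° about Z; rotation is an isometry so areas/perimeters/island counts are preserved). Checking containment: at z = 8.6 the cross-section extends beyond the z = 8.4 cross-section by about 71.50 mm².

part overhangs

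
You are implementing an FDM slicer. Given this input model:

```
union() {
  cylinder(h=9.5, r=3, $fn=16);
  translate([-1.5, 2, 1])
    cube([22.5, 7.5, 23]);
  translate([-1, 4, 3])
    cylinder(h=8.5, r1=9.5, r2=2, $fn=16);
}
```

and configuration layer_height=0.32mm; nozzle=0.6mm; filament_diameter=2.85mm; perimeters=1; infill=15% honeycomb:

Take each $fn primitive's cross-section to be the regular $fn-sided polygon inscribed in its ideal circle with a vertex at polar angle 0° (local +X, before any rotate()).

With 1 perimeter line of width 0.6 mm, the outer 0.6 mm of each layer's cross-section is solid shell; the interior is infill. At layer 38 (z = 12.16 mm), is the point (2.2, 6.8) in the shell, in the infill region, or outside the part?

At z = 12.16 mm: the cylinder does not reach this height (z outside [0, 9.5]); the cube at (-1.5, 2) is present — its section is the full 22.5×7.5 rectangle; the cone at (-1, 4) does not reach this height (z outside [3, 11.5]); Merging all regions: only the 22.5×7.5 cube at (-1.5, 2) is present, so the union is just that shape — 1 connected region. Overall, the cross-section is a single solid region. The nearest boundary edge runs (21.00, 9.50)→(-1.50, 9.50); distance from the point to it = 2.70 mm. The point is inside the cross-section and 2.70 mm from the nearest boundary — more than the 0.6 mm shell width (1 × 0.6), so it's in the infill interior.

infill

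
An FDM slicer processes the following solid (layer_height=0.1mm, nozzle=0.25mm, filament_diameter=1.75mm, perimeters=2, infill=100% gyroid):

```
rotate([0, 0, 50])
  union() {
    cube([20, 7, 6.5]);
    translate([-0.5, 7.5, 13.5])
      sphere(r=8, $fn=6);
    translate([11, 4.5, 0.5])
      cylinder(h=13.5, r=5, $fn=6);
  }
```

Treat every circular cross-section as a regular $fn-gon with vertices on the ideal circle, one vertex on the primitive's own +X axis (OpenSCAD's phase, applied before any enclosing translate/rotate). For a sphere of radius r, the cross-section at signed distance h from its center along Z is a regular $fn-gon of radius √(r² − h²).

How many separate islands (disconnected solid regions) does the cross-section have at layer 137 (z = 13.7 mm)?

At z = 13.7 mm: the cube is not intersected at this z (z outside [0, 6.5]); the r=8 sphere at (-0.5, 7.5) slices to a regular 6-gon of circumradius 7.997 (√(r²−h²) with h=0.2 from center); the r=5 cylinder at (11, 4.5) contributes a regular 6-gon of circumradius 5; Combining (union): the 2 present regions are separate (no shared area or edge), so areas and boundary lengths simply add and each stays a separate island — 2 connected regions; (whole slice rotated 50° about Z — lengths, areas and connectivity unchanged). Overall, the cross-section has 2 separate islands. Island count = 2.

2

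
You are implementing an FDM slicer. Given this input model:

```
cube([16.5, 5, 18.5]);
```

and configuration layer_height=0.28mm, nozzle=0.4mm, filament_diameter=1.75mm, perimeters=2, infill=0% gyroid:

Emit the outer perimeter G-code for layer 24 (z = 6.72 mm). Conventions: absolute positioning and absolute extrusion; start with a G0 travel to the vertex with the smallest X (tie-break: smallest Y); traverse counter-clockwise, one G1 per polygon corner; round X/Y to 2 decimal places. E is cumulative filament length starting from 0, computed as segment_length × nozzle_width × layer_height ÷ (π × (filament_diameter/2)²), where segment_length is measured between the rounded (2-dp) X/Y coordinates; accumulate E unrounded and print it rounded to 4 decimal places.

At z = 6.72 mm: the cube is present — its section is the full 16.5×5 rectangle. The outline is a single polygon with 4 vertices. Extrusion per mm of travel: 0.4 × 0.28 / (π × 0.875²) = 0.046564. Accumulating E over each segment gives final E = 2.0023.

G0 X0.00 Y0.00 Z6.72
G1 X16.50 Y0.00 E0.7683
G1 X16.50 Y5.00 E1.0011
G1 X0.00 Y5.00 E1.7694
G1 X0.00 Y0.00 E2.0023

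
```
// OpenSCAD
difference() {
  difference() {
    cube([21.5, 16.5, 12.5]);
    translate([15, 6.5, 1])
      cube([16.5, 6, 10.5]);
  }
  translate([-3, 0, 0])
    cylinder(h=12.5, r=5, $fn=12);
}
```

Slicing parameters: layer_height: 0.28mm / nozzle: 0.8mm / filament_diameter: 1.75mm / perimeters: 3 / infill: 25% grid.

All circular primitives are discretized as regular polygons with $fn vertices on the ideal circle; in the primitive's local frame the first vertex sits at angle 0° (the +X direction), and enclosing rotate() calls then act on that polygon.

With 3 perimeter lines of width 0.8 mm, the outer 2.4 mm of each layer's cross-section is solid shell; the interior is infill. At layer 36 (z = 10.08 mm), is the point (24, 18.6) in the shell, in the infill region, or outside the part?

outside

At z = 10.08 mm: the cube (footprint 21.5×16.5) is included at this height; the cube at (15, 6.5) (footprint 16.5×6) is included at this height; Taking the first minus the rest: starting from the 21.5×16.5 cube, the 16.5×6 cube at (15, 6.5) partially overlaps it — only the 39.00 mm² overlap (of its 99.00 mm²) is removed, clipping the outline — 1 connected region; the cylinder at (-3, 0): section is a regular 12-gon, circumradius r=5; Subtracting the remaining from the first: starting from the result so far, the r=5 cylinder at (-3, 0) partially overlaps it — only the 5.05 mm² overlap (of its 75.00 mm²) is removed, clipping the outline — 1 connected region. Overall, the cross-section is a single solid region. The nearest boundary edge runs (0.00, 16.50)→(21.50, 16.50); distance from the point to it = 3.26 mm. The point is not inside any of the regions above, so it lies outside the cross-section (3.26 mm from the nearest boundary).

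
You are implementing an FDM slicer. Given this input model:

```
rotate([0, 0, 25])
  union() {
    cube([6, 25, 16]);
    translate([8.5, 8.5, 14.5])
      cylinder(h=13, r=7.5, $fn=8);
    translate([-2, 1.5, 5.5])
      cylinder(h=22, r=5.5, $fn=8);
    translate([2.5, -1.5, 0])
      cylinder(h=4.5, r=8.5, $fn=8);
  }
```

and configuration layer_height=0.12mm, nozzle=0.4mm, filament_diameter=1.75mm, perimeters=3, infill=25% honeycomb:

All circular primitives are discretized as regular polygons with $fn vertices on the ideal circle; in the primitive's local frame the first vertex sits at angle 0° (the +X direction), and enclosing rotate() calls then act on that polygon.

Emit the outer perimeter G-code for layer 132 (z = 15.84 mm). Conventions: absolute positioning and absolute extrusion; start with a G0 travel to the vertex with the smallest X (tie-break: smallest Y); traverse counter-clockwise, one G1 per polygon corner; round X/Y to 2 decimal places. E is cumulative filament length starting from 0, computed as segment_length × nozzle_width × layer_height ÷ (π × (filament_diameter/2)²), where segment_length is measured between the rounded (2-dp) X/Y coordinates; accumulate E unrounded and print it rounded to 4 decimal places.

At z = 15.84 mm: the cube (footprint 6×25) is included at this height; the cylinder at (8.5, 8.5): section is a regular 8-gon, circumradius r=7.5; the r=5.5 cylinder at (-2, 1.5) contributes a regular 8-gon of circumradius 5.5; the cylinder at (2.5, -1.5) is not intersected at this z (z outside [0, 4.5]); Combining (union): the regions partially overlap (shared area 60.64 mm²), so overlapping operands fuse into one piece — 1 connected region; (rotated 25° about Z; rotation is an isometry so areas/perimeters/island counts are preserved). The outline is a single polygon with 18 vertices. Extrusion per mm of travel: 0.4 × 0.12 / (π × 0.875²) = 0.019956. Accumulating E over each segment gives final E = 1.8795.

G0 X-10.57 Y22.66 Z15.84
G1 X-2.61 Y5.59 E0.3759
G1 X-4.77 Y5.50 E0.4190
G1 X-7.61 Y2.40 E0.5029
G1 X-7.43 Y-1.81 E0.5870
G1 X-4.33 Y-4.65 E0.6709
G1 X-0.12 Y-4.47 E0.7550
G1 X2.72 Y-1.37 E0.8389
G1 X2.61 Y1.22 E0.8906
G1 X5.44 Y2.54 E0.9529
G1 X4.58 Y4.38 E0.9935
G1 X7.28 Y4.50 E1.0474
G1 X11.16 Y8.73 E1.1620
G1 X10.91 Y14.47 E1.2766
G1 X6.68 Y18.34 E1.3910
G1 X0.94 Y18.09 E1.5057
G1 X-0.89 Y16.10 E1.5596
G1 X-5.13 Y25.19 E1.7598
G1 X-10.57 Y22.66 E1.8795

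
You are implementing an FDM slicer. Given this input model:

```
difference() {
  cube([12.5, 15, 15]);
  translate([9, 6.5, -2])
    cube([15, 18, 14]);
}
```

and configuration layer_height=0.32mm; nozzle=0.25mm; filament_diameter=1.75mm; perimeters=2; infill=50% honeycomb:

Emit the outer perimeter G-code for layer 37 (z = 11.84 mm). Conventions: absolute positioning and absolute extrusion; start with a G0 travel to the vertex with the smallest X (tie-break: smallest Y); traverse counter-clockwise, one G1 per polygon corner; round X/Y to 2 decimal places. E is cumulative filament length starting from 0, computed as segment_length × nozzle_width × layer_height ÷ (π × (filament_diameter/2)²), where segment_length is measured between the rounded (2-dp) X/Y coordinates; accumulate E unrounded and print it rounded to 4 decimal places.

G0 X0.00 Y0.00 Z11.84
G1 X12.50 Y0.00 E0.4158
G1 X12.50 Y6.50 E0.6319
G1 X9.00 Y6.50 E0.7484
G1 X9.00 Y15.00 E1.0311
G1 X0.00 Y15.00 E1.3304
G1 X0.00 Y0.00 E1.8293

At z = 11.84 mm: the 12.5×15 cube contributes its full rectangle; the cube at (9, 6.5) (footprint 15×18) is included at this height; Taking the first minus the rest: starting from the 12.5×15 cube, the 15×18 cube at (9, 6.5) partially overlaps it — only the 29.75 mm² overlap (of its 270.00 mm²) is removed, clipping the outline — 1 connected region. The outline is a single polygon with 6 vertices. Extrusion per mm of travel: 0.25 × 0.32 / (π × 0.875²) = 0.033260. Accumulating E over each segment gives final E = 1.8293.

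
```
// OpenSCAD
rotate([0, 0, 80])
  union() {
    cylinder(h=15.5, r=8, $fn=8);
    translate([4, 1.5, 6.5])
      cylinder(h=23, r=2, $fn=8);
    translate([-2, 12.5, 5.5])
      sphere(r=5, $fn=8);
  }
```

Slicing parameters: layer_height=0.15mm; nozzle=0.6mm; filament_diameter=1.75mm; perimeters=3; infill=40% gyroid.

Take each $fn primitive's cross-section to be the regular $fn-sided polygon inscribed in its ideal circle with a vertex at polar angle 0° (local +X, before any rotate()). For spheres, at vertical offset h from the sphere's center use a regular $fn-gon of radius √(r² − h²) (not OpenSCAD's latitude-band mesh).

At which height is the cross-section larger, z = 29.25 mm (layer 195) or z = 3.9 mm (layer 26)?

layer 26 (z = 3.9 mm)

Layer 195 (z = 29.25): the cylinder does not reach this height (z outside [0, 15.5]); the r=2 cylinder at (4, 1.5) contributes a regular 8-gon of circumradius 2 (area = (8/2)·2.000²·sin(360°/8) = 11.31 mm²); the sphere at (-2, 12.5) is not intersected at this z (|z−center|=23.750 > r=5); Combining (union): only the r=2 cylinder at (4, 1.5) is present, so the union is just that shape — area = 11.31 mm²; (whole slice rotated 80° about Z — lengths, areas and connectivity unchanged). So its area = 11.31 mm². Layer 26 (z = 3.9): the r=8 cylinder contributes a regular 8-gon of circumradius 8 (area = (8/2)·8.000²·sin(360°/8) = 181.02 mm²); the cylinder at (4, 1.5) is not intersected at this z (z outside [6.5, 29.5]); the sphere at (-2, 12.5): section is a regular 8-gon, circumradius = √(r²−h²) = √(5²−1.6²) = 4.737 (area = (8/2)·4.737²·sin(360°/8) = 63.47 mm²); Taking the union: the 2 present regions are separate (no shared area or edge), so areas and boundary lengths simply add and each stays a separate island — area = 244.49 mm²; (rotated 80° about Z; rotation is an isometry so areas/perimeters/island counts are preserved). So its area = 244.49 mm². Layer 26 is larger (244.49 vs 11.31 mm²).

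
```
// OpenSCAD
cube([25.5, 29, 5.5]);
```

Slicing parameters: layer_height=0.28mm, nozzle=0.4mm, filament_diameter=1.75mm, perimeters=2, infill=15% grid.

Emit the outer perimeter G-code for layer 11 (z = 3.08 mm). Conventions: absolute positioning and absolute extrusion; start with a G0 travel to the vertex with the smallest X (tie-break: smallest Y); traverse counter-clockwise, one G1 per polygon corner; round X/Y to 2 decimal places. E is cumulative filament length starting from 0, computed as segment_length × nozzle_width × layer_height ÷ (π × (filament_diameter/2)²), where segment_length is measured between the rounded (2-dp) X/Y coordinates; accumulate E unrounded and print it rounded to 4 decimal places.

At z = 3.08 mm: the cube (footprint 25.5×29) is included at this height. The outline is a single polygon with 4 vertices. Extrusion per mm of travel: 0.4 × 0.28 / (π × 0.875²) = 0.046564. Accumulating E over each segment gives final E = 5.0755.

G0 X0.00 Y0.00 Z3.08
G1 X25.50 Y0.00 E1.1874
G1 X25.50 Y29.00 E2.5377
G1 X0.00 Y29.00 E3.7251
G1 X0.00 Y0.00 E5.0755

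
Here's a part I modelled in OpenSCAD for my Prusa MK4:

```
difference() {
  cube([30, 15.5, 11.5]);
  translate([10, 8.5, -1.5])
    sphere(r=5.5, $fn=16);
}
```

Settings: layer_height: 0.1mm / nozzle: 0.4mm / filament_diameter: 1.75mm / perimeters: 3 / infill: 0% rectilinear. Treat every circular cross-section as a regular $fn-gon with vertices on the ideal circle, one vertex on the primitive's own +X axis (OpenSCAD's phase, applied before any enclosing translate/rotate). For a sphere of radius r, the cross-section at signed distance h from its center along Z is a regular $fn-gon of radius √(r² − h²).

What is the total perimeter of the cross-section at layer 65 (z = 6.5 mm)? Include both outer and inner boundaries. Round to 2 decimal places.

91.00 mm

At z = 6.5 mm: the cube (footprint 30×15.5) is included at this height (perimeter 91.00 mm); the sphere at (10, 8.5) does not reach this height (|z−center|=8.000 > r=5.5); Taking the first minus the rest: none of the subtracted shapes is present at this height, so the 30×15.5 cube is unchanged — boundary = 91.00 mm. Overall, the cross-section is a single solid region. Total boundary length (outer) = 91.00 mm.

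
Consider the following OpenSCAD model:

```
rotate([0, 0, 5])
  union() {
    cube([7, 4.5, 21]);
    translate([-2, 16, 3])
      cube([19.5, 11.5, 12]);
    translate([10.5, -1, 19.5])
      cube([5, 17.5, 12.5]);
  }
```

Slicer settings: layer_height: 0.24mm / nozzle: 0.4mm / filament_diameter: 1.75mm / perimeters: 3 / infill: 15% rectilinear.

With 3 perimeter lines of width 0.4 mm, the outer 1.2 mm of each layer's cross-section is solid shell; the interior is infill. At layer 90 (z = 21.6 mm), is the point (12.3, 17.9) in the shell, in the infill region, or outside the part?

At z = 21.6 mm: the cube does not reach this height (z outside [0, 21]); the cube at (-2, 16) is not intersected at this z (z outside [3, 15]); the 5×17.5 cube at (10.5, -1) contributes its full rectangle; Taking the union: only the 5×17.5 cube at (10.5, -1) is present, so the union is just that shape — 1 connected region; (rotated 5° about Z; rotation is an isometry so areas/perimeters/island counts are preserved). Overall, the cross-section is a single solid region. Undo the 5° rotation: the query point maps to (13.813, 16.760) in the un-rotated model frame. The nearest boundary edge runs (15.50, 16.50)→(10.50, 16.50); distance from the point to it = 0.26 mm. The point is not inside any of the regions above, so it lies outside the cross-section (0.26 mm from the nearest boundary).

outside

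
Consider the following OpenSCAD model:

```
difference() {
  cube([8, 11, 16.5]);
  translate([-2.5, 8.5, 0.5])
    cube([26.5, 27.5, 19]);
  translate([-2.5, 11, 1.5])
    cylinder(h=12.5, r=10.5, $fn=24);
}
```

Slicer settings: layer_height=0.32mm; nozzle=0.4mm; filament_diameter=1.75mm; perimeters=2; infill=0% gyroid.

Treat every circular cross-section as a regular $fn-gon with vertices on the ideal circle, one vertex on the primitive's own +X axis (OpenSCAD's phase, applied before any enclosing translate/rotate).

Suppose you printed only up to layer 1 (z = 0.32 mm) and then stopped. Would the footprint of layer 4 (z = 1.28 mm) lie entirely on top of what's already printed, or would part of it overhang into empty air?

Compare the two slices. At z = 0.32: the cube is present — its section is the full 8×11 rectangle (area 88.00 mm²); the cube at (-2.5, 8.5) is not intersected at this z (z outside [0.5, 19.5]); the cylinder at (-2.5, 11) is not intersected at this z (z outside [1.5, 14]); Taking the first minus the rest: none of the subtracted shapes is present at this height, so the 8×11 cube is unchanged — area = 88.00 mm². At z = 1.28: the cube is present — its section is the full 8×11 rectangle (area 88.00 mm²); the cube at (-2.5, 8.5) is present — its section is the full 26.5×27.5 rectangle (area 728.75 mm²); the cylinder at (-2.5, 11) is absent (z outside [1.5, 14]); Taking the first minus the rest: starting from the 8×11 cube (88.00 mm²), the 26.5×27.5 cube at (-2.5, 8.5) partially overlaps it — only the 20.00 mm² overlap (of its 728.75 mm²) is removed, clipping the outline — area = 68.00 mm². Checking containment: the cross-section at z = 1.28 is a subset of the cross-section at z = 0.32.

entirely on top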